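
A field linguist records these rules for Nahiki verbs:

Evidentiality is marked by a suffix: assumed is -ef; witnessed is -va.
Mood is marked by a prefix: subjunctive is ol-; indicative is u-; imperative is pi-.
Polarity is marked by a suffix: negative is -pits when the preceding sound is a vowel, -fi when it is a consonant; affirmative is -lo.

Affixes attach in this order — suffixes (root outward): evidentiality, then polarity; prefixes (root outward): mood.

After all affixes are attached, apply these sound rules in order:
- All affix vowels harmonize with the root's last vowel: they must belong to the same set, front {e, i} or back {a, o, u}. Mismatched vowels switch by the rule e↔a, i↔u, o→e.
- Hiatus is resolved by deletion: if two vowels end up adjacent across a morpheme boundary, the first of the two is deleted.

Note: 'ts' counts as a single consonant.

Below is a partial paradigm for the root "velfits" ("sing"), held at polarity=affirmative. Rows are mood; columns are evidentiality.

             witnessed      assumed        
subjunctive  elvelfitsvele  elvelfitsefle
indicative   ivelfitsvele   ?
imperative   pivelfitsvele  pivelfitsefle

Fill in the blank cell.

Attach mood indicative u- → uvelfits.
Attach evidentiality assumed -ef → uvelfitsef.
Attach polarity affirmative -lo → uvelfitseflo.
Apply vowel harmony: uvelfitseflo → ivelfitsefle.
Vowel deletion: no change.

ivelfitsefle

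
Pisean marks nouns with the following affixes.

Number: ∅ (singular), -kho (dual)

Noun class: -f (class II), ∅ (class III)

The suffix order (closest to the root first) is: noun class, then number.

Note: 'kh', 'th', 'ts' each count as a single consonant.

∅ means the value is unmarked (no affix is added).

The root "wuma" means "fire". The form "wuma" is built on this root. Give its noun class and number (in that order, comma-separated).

class III, singular

Segment: wuma.
noun class: ∅ → class III.
number: ∅ → singular.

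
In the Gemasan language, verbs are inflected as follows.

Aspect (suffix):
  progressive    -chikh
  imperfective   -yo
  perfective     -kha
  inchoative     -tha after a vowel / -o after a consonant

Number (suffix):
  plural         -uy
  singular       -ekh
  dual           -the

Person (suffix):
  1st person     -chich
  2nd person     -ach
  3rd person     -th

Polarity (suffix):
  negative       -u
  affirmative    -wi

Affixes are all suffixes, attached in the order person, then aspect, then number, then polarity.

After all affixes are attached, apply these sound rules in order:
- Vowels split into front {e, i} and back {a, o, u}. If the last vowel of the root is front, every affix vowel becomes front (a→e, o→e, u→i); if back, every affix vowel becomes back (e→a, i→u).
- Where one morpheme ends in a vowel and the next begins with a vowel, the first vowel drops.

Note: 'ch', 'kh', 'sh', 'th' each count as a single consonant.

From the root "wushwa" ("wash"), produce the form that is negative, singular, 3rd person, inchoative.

wushwathakhu

Attach person 3rd person -th → wushwath.
Attach aspect inchoative -o (after consonant 'th') → wushwatho.
Attach number singular -ekh → wushwathoekh.
Attach polarity negative -u → wushwathoekhu.
Apply vowel harmony: wushwathoekhu → wushwathoakhu.
Apply vowel deletion: wushwathoakhu → wushwathakhu.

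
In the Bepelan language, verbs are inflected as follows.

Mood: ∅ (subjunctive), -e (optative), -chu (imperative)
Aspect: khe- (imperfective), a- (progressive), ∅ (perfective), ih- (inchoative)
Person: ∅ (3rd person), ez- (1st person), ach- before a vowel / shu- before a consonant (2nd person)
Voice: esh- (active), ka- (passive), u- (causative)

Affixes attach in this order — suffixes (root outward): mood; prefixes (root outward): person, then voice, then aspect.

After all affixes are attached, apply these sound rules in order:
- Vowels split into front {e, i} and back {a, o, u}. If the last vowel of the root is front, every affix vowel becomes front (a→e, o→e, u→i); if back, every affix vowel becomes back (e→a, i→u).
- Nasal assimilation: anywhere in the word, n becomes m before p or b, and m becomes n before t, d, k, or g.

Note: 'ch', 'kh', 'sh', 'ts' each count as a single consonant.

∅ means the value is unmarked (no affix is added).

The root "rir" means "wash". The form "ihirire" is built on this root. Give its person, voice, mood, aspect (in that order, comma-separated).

3rd person, causative, optative, inchoative

Segment: ih-u-rir-e.
person: ∅ → 3rd person.
voice: u- → causative.
mood: -e → optative.
aspect: ih- → inchoative.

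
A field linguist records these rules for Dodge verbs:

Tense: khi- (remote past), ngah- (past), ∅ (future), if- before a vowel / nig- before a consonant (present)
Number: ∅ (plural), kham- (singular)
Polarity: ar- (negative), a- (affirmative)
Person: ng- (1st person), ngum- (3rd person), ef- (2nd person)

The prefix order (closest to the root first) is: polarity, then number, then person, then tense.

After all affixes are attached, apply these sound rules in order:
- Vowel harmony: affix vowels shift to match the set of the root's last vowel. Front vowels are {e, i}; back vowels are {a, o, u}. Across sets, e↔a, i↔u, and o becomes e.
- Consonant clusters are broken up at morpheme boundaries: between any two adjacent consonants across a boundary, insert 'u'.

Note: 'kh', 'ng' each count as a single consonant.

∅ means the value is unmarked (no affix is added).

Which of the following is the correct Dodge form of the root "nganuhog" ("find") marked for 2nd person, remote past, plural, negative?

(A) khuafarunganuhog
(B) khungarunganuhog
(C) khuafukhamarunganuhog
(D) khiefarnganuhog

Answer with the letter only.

Attach polarity negative ar- → arnganuhog.
number = plural: zero marking, form stays arnganuhog.
Attach person 2nd person ef- → efarnganuhog.
Attach tense remote past khi- → khiefarnganuhog.
Apply vowel harmony: khiefarnganuhog → khuafarnganuhog.
Apply epenthesis: khuafarnganuhog → khuafarunganuhog.
So the correct form is khuafarunganuhog, option (A).
(B) khungarunganuhog is wrong: it uses 1st person instead of 2nd person for person.
(D) khiefarnganuhog is wrong: it fails to apply the sound rule(s).
(C) khuafukhamarunganuhog is wrong: it uses singular instead of plural for number.

A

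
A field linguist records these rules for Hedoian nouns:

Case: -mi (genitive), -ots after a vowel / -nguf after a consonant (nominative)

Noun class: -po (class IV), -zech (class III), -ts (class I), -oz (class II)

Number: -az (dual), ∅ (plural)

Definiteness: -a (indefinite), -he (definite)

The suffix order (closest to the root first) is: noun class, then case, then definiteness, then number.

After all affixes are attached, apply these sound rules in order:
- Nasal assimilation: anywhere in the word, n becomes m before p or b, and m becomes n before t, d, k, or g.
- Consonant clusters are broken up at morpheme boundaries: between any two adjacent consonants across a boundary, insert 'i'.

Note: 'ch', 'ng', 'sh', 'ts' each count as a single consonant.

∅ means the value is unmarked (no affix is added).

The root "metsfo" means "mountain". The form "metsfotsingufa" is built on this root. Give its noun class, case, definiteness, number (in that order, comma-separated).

class I, nominative, indefinite, plural

Segment: metsfo-ts-nguf-a.
noun class: -ts → class I.
case: -ots/nguf → nominative.
definiteness: -a → indefinite.
number: ∅ → plural.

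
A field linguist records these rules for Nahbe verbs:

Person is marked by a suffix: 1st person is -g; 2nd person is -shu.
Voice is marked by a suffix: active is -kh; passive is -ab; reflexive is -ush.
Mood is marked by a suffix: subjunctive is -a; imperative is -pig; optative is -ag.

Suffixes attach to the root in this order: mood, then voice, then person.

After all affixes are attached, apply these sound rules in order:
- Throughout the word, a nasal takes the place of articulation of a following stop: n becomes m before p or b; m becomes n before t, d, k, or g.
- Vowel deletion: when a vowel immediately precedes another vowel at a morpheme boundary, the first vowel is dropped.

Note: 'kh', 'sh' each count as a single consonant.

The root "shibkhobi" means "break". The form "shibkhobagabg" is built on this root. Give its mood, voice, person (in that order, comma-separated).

Segment: shibkhobi-ag-ab-g.
mood: -ag → optative.
voice: -ab → passive.
person: -g → 1st person.

optative, passive, 1st person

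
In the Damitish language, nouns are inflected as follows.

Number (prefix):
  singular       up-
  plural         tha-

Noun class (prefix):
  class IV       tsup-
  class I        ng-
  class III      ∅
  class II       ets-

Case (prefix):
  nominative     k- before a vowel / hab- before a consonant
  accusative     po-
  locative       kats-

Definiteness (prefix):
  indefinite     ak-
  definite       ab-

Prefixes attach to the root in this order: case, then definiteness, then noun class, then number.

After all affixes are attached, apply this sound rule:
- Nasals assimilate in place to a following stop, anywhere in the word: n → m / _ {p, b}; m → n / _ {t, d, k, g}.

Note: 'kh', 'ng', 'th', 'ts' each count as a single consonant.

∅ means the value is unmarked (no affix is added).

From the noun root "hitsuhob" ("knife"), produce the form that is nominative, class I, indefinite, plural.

thangakhabhitsuhob

Attach case nominative hab- (before consonant 'h') → habhitsuhob.
Attach definiteness indefinite ak- → akhabhitsuhob.
Attach noun class class I ng- → ngakhabhitsuhob.
Attach number plural tha- → thangakhabhitsuhob.
Nasal assimilation: no change.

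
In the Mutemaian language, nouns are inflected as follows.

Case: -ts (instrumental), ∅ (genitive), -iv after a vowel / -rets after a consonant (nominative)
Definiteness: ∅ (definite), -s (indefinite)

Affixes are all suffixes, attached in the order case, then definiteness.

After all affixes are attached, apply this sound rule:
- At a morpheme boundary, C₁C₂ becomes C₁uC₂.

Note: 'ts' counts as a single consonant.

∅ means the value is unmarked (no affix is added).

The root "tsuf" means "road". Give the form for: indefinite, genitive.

tsufus

case = genitive: zero marking, form stays tsuf.
Attach definiteness indefinite -s → tsufs.
Apply epenthesis: tsufs → tsufus.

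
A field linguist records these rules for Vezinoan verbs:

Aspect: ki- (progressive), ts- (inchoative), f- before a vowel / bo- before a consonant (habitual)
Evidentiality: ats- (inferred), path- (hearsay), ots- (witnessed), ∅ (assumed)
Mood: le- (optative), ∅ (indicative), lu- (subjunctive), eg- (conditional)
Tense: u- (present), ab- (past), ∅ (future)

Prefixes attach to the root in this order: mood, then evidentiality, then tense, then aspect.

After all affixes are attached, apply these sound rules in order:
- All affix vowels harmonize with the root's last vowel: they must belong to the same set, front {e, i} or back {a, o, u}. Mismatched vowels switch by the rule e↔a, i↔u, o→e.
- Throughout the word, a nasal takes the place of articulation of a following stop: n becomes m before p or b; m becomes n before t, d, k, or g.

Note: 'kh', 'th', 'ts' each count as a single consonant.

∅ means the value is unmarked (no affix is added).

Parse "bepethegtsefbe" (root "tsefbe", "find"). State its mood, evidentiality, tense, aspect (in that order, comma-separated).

conditional, hearsay, future, habitual

Segment: bo-path-eg-tsefbe.
mood: eg- → conditional.
evidentiality: path- → hearsay.
tense: ∅ → future.
aspect: f/bo- → habitual.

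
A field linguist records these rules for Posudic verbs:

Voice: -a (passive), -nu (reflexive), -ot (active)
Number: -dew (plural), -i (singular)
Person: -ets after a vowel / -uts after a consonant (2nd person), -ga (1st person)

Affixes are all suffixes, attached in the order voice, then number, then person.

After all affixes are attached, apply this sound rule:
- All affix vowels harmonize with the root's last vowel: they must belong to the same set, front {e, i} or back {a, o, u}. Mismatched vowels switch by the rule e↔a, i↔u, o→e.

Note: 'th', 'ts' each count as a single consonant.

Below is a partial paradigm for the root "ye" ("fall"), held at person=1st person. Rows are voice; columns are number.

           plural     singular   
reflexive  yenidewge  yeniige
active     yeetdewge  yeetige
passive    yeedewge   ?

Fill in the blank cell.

Attach voice passive -a → yea.
Attach number singular -i → yeai.
Attach person 1st person -ga → yeaiga.
Apply vowel harmony: yeaiga → yeeige.

yeeige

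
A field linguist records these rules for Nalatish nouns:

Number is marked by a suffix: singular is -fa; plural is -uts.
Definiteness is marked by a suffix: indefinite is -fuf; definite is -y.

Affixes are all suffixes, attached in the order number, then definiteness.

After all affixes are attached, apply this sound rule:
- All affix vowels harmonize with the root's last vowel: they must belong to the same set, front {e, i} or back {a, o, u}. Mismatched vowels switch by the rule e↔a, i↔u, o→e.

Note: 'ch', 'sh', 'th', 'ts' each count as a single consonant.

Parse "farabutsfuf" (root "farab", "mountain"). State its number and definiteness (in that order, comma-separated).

plural, indefinite

Segment: farab-uts-fuf.
number: -uts → plural.
definiteness: -fuf → indefinite.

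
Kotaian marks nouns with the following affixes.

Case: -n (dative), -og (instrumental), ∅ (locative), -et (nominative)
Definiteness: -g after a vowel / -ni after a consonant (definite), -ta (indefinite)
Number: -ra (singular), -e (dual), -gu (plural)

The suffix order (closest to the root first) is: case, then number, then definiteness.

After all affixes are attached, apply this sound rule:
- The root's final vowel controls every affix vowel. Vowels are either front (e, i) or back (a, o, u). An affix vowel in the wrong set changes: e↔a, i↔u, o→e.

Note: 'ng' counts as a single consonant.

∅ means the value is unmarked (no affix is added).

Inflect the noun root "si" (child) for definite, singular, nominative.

Attach case nominative -et → siet.
Attach number singular -ra → sietra.
Attach definiteness definite -g (after vowel 'a') → sietrag.
Apply vowel harmony: sietrag → sietreg.

sietreg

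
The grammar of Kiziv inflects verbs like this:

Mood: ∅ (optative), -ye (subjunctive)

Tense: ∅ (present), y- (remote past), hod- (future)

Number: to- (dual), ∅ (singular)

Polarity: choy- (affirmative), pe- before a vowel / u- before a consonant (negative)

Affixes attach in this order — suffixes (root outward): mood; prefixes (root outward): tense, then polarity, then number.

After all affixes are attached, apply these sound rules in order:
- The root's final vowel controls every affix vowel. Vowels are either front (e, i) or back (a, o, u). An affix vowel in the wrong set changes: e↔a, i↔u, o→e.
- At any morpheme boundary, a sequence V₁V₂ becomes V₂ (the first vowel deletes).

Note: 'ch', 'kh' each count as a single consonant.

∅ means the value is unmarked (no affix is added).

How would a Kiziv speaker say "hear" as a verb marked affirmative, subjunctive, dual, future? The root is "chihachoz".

tochoyhodchihachozya

Attach tense future hod- → hodchihachoz.
Attach mood subjunctive -ye → hodchihachozye.
Attach polarity affirmative choy- → choyhodchihachozye.
Attach number dual to- → tochoyhodchihachozye.
Apply vowel harmony: tochoyhodchihachozye → tochoyhodchihachozya.
Vowel deletion: no change.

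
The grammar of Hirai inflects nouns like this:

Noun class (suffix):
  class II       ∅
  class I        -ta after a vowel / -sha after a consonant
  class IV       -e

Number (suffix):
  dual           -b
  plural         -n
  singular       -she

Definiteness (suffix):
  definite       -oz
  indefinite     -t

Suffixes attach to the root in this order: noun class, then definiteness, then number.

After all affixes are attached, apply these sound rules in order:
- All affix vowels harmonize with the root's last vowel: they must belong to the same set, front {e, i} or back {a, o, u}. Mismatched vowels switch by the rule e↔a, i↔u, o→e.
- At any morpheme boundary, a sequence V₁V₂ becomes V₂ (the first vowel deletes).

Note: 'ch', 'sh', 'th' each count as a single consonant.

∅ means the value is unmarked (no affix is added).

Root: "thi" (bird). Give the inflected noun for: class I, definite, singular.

thitezshe

Attach noun class class I -ta (after vowel 'i') → thita.
Attach definiteness definite -oz → thitaoz.
Attach number singular -she → thitaozshe.
Apply vowel harmony: thitaozshe → thiteezshe.
Apply vowel deletion: thiteezshe → thitezshe.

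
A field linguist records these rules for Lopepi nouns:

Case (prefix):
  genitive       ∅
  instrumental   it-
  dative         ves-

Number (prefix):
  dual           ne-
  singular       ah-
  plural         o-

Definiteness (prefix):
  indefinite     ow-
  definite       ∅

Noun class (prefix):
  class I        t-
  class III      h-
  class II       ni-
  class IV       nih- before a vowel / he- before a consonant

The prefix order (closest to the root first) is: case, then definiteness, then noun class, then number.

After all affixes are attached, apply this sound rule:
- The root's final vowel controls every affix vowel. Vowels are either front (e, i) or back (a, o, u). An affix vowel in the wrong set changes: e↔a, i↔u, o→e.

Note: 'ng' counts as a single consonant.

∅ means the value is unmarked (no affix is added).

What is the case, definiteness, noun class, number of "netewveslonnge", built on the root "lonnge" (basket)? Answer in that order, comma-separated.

Segment: ne-t-ow-ves-lonnge.
case: ves- → dative.
definiteness: ow- → indefinite.
noun class: t- → class I.
number: ne- → dual.

dative, indefinite, class I, dual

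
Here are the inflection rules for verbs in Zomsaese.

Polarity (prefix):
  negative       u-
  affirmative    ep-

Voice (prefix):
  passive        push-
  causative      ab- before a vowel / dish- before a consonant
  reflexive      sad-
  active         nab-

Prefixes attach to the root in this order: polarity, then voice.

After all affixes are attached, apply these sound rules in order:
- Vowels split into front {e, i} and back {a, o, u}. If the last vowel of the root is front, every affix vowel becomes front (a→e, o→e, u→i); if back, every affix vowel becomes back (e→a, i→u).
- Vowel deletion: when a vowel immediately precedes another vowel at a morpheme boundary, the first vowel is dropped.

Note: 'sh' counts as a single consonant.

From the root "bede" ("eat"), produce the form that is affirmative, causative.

ebepbede

Attach polarity affirmative ep- → epbede.
Attach voice causative ab- (before vowel 'e') → abepbede.
Apply vowel harmony: abepbede → ebepbede.
Vowel deletion: no change.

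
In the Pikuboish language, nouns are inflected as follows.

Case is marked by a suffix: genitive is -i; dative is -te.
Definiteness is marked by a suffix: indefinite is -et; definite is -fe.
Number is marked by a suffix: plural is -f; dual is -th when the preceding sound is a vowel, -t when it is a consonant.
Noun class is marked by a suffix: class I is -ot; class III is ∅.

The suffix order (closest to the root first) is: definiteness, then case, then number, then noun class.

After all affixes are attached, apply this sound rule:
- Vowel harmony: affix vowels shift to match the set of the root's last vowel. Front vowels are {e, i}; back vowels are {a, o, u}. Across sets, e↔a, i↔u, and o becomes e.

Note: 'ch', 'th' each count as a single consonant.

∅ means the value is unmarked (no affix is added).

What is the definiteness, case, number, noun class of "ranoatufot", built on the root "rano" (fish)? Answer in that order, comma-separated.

Segment: rano-et-i-f-ot.
definiteness: -et → indefinite.
case: -i → genitive.
number: -f → plural.
noun class: -ot → class I.

indefinite, genitive, plural, class I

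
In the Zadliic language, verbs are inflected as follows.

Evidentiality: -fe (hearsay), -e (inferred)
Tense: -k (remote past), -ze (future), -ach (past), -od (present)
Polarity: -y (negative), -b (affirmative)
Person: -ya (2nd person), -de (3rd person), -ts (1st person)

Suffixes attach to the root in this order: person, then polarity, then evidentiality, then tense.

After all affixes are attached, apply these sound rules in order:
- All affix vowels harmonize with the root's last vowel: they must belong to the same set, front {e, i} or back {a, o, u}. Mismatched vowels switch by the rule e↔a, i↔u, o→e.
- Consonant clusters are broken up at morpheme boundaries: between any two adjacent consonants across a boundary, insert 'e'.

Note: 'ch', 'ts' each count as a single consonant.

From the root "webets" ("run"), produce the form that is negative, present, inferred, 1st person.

webetsetseyeed

Attach person 1st person -ts → webetsts.
Attach polarity negative -y → webetstsy.
Attach evidentiality inferred -e → webetstsye.
Attach tense present -od → webetstsyeod.
Apply vowel harmony: webetstsyeod → webetstsyeed.
Apply epenthesis: webetstsyeed → webetsetseyeed.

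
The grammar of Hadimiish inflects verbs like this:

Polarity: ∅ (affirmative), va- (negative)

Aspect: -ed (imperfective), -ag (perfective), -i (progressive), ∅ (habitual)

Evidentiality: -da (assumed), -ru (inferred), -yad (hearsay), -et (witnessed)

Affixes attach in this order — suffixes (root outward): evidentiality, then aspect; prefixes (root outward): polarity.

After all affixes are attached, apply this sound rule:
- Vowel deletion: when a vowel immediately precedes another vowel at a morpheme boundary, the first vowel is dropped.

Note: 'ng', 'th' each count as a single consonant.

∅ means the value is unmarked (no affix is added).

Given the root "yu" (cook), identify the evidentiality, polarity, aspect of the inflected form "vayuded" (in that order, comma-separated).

assumed, negative, imperfective

Segment: va-yu-da-ed.
evidentiality: -da → assumed.
polarity: va- → negative.
aspect: -ed → imperfective.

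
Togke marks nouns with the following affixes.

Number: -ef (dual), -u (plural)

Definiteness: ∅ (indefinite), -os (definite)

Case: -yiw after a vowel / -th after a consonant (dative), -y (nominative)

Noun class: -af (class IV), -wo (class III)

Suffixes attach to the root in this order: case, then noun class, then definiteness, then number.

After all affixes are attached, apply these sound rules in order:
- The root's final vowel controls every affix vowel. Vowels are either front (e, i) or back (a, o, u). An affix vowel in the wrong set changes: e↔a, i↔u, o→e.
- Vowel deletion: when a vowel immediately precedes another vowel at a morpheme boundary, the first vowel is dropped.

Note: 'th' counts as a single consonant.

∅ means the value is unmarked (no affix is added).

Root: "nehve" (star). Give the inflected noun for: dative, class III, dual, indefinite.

nehveyiwwef

Attach case dative -yiw (after vowel 'e') → nehveyiw.
Attach noun class class III -wo → nehveyiwwo.
definiteness = indefinite: zero marking, form stays nehveyiwwo.
Attach number dual -ef → nehveyiwwoef.
Apply vowel harmony: nehveyiwwoef → nehveyiwweef.
Apply vowel deletion: nehveyiwweef → nehveyiwwef.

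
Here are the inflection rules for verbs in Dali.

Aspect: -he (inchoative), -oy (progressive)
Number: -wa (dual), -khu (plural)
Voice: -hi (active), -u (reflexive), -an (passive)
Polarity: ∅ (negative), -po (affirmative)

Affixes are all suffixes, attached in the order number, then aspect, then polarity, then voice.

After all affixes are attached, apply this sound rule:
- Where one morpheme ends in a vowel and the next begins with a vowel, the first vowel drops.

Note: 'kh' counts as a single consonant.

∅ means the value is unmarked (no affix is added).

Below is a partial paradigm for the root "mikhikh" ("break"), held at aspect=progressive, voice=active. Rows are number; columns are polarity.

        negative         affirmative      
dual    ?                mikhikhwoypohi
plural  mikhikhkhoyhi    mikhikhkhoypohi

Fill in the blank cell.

Attach number dual -wa → mikhikhwa.
Attach aspect progressive -oy → mikhikhwaoy.
polarity = negative: zero marking, form stays mikhikhwaoy.
Attach voice active -hi → mikhikhwaoyhi.
Apply vowel deletion: mikhikhwaoyhi → mikhikhwoyhi.

mikhikhwoyhi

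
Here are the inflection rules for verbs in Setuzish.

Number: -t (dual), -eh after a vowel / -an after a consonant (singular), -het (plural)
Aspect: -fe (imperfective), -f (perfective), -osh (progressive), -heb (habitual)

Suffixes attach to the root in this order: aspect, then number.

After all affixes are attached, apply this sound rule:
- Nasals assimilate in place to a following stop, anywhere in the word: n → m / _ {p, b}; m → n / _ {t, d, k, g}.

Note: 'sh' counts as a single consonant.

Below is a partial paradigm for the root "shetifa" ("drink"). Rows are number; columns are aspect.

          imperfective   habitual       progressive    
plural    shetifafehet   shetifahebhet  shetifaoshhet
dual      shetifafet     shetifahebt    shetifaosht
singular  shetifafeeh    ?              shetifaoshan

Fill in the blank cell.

shetifaheban

Attach aspect habitual -heb → shetifaheb.
Attach number singular -an (after consonant 'b') → shetifaheban.
Nasal assimilation: no change.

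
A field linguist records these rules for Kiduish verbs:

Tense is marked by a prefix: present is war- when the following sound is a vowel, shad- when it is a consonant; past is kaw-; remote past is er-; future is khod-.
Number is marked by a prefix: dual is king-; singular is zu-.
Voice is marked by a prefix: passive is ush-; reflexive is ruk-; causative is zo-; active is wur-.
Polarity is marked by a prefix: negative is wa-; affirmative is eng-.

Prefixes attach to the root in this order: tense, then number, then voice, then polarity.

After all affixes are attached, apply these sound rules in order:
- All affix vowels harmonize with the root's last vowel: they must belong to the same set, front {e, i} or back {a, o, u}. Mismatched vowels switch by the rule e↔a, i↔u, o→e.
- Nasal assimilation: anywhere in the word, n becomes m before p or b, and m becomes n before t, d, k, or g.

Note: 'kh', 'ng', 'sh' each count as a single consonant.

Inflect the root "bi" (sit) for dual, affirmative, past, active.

engwirkingkewbi

Attach tense past kaw- → kawbi.
Attach number dual king- → kingkawbi.
Attach voice active wur- → wurkingkawbi.
Attach polarity affirmative eng- → engwurkingkawbi.
Apply vowel harmony: engwurkingkawbi → engwirkingkewbi.
Nasal assimilation: no change.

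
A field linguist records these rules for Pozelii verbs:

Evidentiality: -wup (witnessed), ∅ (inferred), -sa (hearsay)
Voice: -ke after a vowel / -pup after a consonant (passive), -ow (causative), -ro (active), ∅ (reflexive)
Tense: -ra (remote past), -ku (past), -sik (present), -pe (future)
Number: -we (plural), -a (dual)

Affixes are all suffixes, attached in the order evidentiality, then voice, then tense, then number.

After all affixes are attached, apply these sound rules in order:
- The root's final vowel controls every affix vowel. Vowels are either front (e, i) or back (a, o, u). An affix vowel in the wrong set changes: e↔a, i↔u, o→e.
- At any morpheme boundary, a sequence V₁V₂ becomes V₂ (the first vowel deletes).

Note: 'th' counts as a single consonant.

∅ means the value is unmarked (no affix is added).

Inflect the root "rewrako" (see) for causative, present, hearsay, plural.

rewrakosowsukwa

Attach evidentiality hearsay -sa → rewrakosa.
Attach voice causative -ow → rewrakosaow.
Attach tense present -sik → rewrakosaowsik.
Attach number plural -we → rewrakosaowsikwe.
Apply vowel harmony: rewrakosaowsikwe → rewrakosaowsukwa.
Apply vowel deletion: rewrakosaowsukwa → rewrakosowsukwa.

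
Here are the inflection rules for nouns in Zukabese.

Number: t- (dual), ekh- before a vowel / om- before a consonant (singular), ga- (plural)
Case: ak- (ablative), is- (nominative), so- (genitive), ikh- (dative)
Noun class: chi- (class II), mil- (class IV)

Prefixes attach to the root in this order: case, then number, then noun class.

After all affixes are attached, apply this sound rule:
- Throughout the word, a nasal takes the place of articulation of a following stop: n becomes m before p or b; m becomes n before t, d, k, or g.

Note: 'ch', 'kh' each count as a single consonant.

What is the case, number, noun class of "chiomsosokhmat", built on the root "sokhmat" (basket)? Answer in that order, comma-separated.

genitive, singular, class II

Segment: chi-om-so-sokhmat.
case: so- → genitive.
number: ekh/om- → singular.
noun class: chi- → class II.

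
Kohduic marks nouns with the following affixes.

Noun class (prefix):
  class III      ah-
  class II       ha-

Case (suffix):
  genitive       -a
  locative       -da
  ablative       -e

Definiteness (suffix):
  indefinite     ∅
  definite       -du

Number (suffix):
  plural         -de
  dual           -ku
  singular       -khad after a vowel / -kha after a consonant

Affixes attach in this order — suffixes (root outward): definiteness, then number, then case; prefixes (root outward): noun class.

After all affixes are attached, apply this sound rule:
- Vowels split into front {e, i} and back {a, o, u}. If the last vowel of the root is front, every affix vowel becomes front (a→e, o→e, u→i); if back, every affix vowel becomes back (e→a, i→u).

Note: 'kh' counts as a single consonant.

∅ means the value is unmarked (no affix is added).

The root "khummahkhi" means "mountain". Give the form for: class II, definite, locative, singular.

hekhummahkhidikhedde

Attach definiteness definite -du → khummahkhidu.
Attach number singular -khad (after vowel 'u') → khummahkhidukhad.
Attach noun class class II ha- → hakhummahkhidukhad.
Attach case locative -da → hakhummahkhidukhadda.
Apply vowel harmony: hakhummahkhidukhadda → hekhummahkhidikhedde.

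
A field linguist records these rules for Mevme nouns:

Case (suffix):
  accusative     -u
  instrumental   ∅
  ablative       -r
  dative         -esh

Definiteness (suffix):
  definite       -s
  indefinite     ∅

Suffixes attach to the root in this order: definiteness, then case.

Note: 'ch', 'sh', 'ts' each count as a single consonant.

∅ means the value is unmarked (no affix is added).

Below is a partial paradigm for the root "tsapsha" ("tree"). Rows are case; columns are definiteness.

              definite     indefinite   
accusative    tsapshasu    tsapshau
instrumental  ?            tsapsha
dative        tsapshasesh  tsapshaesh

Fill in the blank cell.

Attach definiteness definite -s → tsapshas.
case = instrumental: zero marking, form stays tsapshas.

tsapshas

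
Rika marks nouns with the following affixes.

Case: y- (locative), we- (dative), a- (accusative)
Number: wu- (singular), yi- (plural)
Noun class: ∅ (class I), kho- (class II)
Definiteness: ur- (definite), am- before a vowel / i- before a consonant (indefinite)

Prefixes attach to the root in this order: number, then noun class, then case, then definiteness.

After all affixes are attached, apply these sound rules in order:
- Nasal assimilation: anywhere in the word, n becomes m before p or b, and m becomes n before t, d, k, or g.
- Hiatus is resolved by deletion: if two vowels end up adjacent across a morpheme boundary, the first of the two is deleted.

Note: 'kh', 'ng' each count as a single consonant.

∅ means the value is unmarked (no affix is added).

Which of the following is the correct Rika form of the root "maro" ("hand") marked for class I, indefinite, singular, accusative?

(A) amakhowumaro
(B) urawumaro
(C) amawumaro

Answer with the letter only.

Attach number singular wu- → wumaro.
noun class = class I: zero marking, form stays wumaro.
Attach case accusative a- → awumaro.
Attach definiteness indefinite am- (before vowel 'a') → amawumaro.
Nasal assimilation: no change.
Vowel deletion: no change.
So the correct form is amawumaro, option (C).
(A) amakhowumaro is wrong: it uses class II instead of class I for noun class.
(B) urawumaro is wrong: it uses definite instead of indefinite for definiteness.

C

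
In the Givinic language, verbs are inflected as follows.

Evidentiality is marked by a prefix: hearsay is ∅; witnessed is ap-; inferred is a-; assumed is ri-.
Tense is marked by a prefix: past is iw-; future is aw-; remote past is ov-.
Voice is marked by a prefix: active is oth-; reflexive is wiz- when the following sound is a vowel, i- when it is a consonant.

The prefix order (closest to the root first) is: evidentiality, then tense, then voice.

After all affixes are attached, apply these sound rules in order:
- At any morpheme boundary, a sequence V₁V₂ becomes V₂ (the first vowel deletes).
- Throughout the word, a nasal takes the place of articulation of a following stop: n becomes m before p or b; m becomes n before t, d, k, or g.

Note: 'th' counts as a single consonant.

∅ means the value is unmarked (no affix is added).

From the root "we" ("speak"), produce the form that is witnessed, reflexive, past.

Attach evidentiality witnessed ap- → apwe.
Attach tense past iw- → iwapwe.
Attach voice reflexive wiz- (before vowel 'i') → wiziwapwe.
Vowel deletion: no change.
Nasal assimilation: no change.

wiziwapwe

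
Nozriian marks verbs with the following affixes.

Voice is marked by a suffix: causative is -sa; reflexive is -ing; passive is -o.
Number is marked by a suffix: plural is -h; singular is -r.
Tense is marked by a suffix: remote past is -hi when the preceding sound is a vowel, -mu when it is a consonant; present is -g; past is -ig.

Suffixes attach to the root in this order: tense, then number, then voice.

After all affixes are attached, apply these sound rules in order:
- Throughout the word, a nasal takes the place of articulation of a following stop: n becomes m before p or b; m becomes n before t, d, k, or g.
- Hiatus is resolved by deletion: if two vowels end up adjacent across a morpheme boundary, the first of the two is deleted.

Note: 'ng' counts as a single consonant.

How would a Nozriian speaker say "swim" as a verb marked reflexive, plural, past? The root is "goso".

Attach tense past -ig → gosoig.
Attach number plural -h → gosoigh.
Attach voice reflexive -ing → gosoighing.
Nasal assimilation: no change.
Apply vowel deletion: gosoighing → gosighing.

gosighing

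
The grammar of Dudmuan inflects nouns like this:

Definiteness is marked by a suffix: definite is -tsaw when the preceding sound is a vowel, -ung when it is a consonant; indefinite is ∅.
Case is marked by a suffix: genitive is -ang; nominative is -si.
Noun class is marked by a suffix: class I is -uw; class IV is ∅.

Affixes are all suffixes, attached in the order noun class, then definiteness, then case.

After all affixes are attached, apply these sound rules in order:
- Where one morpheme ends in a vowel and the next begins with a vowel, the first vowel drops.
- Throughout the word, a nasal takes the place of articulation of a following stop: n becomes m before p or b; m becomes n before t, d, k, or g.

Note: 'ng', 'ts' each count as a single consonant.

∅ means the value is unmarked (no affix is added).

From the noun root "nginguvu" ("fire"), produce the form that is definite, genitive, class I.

nginguvuwungang

Attach noun class class I -uw → nginguvuuw.
Attach definiteness definite -ung (after consonant 'w') → nginguvuuwung.
Attach case genitive -ang → nginguvuuwungang.
Apply vowel deletion: nginguvuuwungang → nginguvuwungang.
Nasal assimilation: no change.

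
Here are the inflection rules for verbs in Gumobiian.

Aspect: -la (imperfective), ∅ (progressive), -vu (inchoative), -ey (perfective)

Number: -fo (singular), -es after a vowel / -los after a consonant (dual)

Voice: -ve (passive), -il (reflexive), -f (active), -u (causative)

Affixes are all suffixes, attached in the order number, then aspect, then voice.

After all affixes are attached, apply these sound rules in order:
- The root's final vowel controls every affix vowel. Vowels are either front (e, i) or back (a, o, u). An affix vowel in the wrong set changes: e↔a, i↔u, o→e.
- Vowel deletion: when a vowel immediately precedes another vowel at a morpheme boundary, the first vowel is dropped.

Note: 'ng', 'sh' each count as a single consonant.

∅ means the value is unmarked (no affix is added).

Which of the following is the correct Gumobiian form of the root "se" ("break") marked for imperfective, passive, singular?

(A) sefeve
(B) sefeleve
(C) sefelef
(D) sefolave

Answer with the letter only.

Attach number singular -fo → sefo.
Attach aspect imperfective -la → sefola.
Attach voice passive -ve → sefolave.
Apply vowel harmony: sefolave → sefeleve.
Vowel deletion: no change.
So the correct form is sefeleve, option (B).
(A) sefeve is wrong: it uses progressive instead of imperfective for aspect.
(C) sefelef is wrong: it uses active instead of passive for voice.
(D) sefolave is wrong: it fails to apply the sound rule(s).

B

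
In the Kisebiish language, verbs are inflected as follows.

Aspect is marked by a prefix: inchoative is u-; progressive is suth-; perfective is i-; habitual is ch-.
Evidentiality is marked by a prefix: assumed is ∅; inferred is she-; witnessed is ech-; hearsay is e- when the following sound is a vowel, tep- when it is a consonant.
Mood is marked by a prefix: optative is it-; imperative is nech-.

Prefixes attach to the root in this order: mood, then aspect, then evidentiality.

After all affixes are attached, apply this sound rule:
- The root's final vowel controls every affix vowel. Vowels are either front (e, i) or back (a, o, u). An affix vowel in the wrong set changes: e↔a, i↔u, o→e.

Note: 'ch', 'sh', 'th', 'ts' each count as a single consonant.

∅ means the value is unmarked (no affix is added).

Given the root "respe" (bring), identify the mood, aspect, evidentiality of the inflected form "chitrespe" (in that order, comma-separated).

optative, habitual, assumed

Segment: ch-it-respe.
mood: it- → optative.
aspect: ch- → habitual.
evidentiality: ∅ → assumed.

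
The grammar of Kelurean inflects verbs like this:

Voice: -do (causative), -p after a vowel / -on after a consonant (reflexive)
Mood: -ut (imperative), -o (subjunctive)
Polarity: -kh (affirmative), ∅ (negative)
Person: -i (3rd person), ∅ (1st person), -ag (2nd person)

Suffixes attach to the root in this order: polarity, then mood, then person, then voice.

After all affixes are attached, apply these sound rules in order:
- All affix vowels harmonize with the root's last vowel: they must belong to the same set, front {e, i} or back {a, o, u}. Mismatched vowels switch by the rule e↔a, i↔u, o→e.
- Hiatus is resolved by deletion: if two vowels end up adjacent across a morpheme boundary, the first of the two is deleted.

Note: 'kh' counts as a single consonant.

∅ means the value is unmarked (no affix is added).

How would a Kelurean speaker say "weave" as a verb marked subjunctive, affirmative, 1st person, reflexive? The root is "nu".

nukhop

Attach polarity affirmative -kh → nukh.
Attach mood subjunctive -o → nukho.
person = 1st person: zero marking, form stays nukho.
Attach voice reflexive -p (after vowel 'o') → nukhop.
Vowel harmony: no change.
Vowel deletion: no change.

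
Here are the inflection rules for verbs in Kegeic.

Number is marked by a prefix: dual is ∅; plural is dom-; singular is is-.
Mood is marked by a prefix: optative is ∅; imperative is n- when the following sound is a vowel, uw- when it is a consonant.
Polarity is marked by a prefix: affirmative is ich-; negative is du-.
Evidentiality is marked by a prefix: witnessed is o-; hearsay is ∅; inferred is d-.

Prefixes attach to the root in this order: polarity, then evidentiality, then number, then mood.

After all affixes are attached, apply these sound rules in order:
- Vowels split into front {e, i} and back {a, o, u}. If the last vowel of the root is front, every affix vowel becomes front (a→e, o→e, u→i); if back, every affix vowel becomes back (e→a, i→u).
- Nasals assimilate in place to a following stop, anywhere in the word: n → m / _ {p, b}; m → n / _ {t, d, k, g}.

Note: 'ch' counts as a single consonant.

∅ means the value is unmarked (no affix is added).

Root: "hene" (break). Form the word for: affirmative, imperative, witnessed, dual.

Attach polarity affirmative ich- → ichhene.
Attach evidentiality witnessed o- → oichhene.
number = dual: zero marking, form stays oichhene.
Attach mood imperative n- (before vowel 'o') → noichhene.
Apply vowel harmony: noichhene → neichhene.
Nasal assimilation: no change.

neichhene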